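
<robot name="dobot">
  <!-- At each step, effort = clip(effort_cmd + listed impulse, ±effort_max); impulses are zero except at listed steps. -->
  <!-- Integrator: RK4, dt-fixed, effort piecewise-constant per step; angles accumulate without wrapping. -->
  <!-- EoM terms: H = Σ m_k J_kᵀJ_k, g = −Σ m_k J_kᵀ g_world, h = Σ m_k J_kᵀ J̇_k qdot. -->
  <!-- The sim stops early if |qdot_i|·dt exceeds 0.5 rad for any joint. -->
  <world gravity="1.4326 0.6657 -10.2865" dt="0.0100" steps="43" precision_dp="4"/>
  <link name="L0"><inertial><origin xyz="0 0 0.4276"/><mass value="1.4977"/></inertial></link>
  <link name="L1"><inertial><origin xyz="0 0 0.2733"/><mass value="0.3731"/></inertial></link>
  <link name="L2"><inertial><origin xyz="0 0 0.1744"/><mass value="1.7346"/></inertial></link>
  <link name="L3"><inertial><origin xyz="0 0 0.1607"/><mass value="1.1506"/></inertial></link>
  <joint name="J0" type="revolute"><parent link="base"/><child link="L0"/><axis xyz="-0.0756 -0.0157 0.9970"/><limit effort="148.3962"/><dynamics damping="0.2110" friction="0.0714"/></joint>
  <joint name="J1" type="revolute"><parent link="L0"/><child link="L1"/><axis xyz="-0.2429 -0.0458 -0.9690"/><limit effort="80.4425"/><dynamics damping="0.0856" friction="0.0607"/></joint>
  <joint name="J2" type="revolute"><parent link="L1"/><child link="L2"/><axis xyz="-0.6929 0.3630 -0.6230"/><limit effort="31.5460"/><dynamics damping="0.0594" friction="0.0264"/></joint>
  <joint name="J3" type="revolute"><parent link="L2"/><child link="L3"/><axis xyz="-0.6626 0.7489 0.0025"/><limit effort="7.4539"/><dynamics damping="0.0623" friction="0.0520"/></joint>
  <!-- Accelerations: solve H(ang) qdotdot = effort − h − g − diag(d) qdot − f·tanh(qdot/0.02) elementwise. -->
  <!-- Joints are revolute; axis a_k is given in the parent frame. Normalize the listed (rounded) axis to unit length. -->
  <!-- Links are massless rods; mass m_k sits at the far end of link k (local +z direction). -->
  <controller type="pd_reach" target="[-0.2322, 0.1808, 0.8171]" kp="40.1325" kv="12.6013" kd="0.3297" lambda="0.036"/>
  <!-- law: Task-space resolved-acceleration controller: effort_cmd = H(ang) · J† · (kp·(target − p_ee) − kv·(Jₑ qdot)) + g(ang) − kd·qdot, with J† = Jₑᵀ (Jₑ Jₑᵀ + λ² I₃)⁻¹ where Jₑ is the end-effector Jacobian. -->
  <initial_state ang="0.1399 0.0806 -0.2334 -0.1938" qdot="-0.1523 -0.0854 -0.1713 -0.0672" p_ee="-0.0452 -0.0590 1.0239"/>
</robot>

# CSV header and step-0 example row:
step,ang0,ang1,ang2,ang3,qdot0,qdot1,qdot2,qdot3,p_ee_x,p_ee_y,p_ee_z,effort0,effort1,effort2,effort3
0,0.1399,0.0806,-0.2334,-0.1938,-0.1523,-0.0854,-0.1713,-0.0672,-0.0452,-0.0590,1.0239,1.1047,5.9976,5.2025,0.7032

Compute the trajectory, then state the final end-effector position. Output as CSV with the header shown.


step,ang0,ang1,ang2,ang3,qdot0,qdot1,qdot2,qdot3,p_ee_x,p_ee_y,p_ee_z,effort0,effort1,effort2,effort3
1,0.1412,0.0825,-0.2342,-0.1974,0.3469,0.4516,0.0257,-0.6437,-0.0457,-0.0592,1.0236,0.8504,5.2248,4.6894,0.8487
2,0.1453,0.0894,-0.2332,-0.2053,0.4602,0.9386,0.1767,-0.9514,-0.0470,-0.0586,1.0233,0.7217,4.4700,4.1596,0.8807
3,0.1501,0.1009,-0.2309,-0.2158,0.4981,1.3500,0.2922,-1.1382,-0.0490,-0.0570,1.0230,0.6190,3.7781,3.6456,0.8620
4,0.1551,0.1161,-0.2275,-0.2278,0.5085,1.6897,0.3829,-1.2601,-0.0514,-0.0546,1.0227,0.5277,3.1495,3.1565,0.8200
5,0.1602,0.1344,-0.2233,-0.2408,0.5055,1.9664,0.4534,-1.3436,-0.0543,-0.0515,1.0224,0.4437,2.5783,2.6977,0.7685
6,0.1652,0.1551,-0.2185,-0.2545,0.4944,2.1890,0.5063,-1.4029,-0.0574,-0.0478,1.0220,0.3655,2.0588,2.2723,0.7152
7,0.1700,0.1779,-0.2133,-0.2687,0.4775,2.3641,0.5443,-1.4471,-0.0608,-0.0437,1.0216,0.2922,1.5863,1.8825,0.6646
8,0.1747,0.2022,-0.2077,-0.2834,0.4556,2.4972,0.5702,-1.4820,-0.0643,-0.0391,1.0212,0.2233,1.1576,1.5290,0.6195
9,0.1791,0.2276,-0.2019,-0.2983,0.4286,2.5928,0.5867,-1.5117,-0.0678,-0.0342,1.0206,0.1585,0.7704,1.2120,0.5810
10,0.1832,0.2539,-0.1960,-0.3136,0.3960,2.6550,0.5963,-1.5390,-0.0714,-0.0290,1.0200,0.0978,0.4232,0.9310,0.5499
11,0.1870,0.2806,-0.1900,-0.3291,0.3573,2.6877,0.6008,-1.5655,-0.0749,-0.0236,1.0194,0.0415,0.1149,0.6847,0.5261
12,0.1903,0.3075,-0.1840,-0.3448,0.3122,2.6950,0.6012,-1.5922,-0.0784,-0.0182,1.0186,-0.0097,-0.1556,0.4711,0.5092
13,0.1931,0.3344,-0.1780,-0.3609,0.2612,2.6811,0.5979,-1.6191,-0.0818,-0.0126,1.0177,-0.0548,-0.3898,0.2876,0.4985
14,0.1955,0.3611,-0.1721,-0.3772,0.2052,2.6501,0.5910,-1.6461,-0.0851,-0.0071,1.0168,-0.0928,-0.5897,0.1312,0.4932
15,0.1972,0.3873,-0.1662,-0.3937,0.1458,2.6060,0.5801,-1.6724,-0.0883,-0.0015,1.0158,-0.1227,-0.7577,-0.0015,0.4926
16,0.1983,0.4131,-0.1605,-0.4106,0.0851,2.5521,0.5647,-1.6972,-0.0913,0.0040,1.0146,-0.1436,-0.8971,-0.1138,0.4959
17,0.1989,0.4384,-0.1550,-0.4276,0.0283,2.4903,0.5459,-1.7206,-0.0942,0.0094,1.0134,-0.1560,-1.0104,-0.2091,0.5028
18,0.1990,0.4629,-0.1496,-0.4449,0.0292,2.3991,0.5499,-1.7574,-0.0969,0.0147,1.0121,-0.1759,-1.0847,-0.2932,0.5179
19,0.1990,0.4866,-0.1443,-0.4625,0.0062,2.3279,0.5257,-1.7652,-0.0996,0.0199,1.0107,-0.1794,-1.1556,-0.3622,0.5262
20,0.1988,0.5096,-0.1393,-0.4801,-0.0229,2.2607,0.4940,-1.7677,-0.1020,0.0249,1.0092,-0.1719,-1.2154,-0.4205,0.5366
21,0.1986,0.5318,-0.1345,-0.4978,-0.0335,2.1864,0.4693,-1.7729,-0.1044,0.0298,1.0077,-0.1616,-1.2582,-0.4715,0.5513
22,0.1983,0.5533,-0.1299,-0.5155,-0.0304,2.1108,0.4462,-1.7754,-0.1066,0.0346,1.0060,-0.1486,-1.2904,-0.5155,0.5683
23,0.1980,0.5741,-0.1256,-0.5332,-0.0452,2.0537,0.4017,-1.7601,-0.1087,0.0392,1.0044,-0.1245,-1.3260,-0.5492,0.5823
24,0.1975,0.5943,-0.1218,-0.5507,-0.0549,1.9956,0.3603,-1.7484,-0.1108,0.0437,1.0026,-0.0967,-1.3543,-0.5774,0.6007
25,0.1969,0.6140,-0.1185,-0.5681,-0.0632,1.9413,0.3162,-1.7339,-0.1127,0.0480,1.0008,-0.0654,-1.3792,-0.5993,0.6208
26,0.1962,0.6331,-0.1155,-0.5854,-0.0674,1.8888,0.2721,-1.7180,-0.1146,0.0521,0.9990,-0.0325,-1.4006,-0.6158,0.6431
27,0.1956,0.6518,-0.1130,-0.6024,-0.0677,1.8388,0.2279,-1.7001,-0.1164,0.0561,0.9971,0.0012,-1.4193,-0.6271,0.6669
28,0.1949,0.6699,-0.1109,-0.6193,-0.0640,1.7910,0.1841,-1.6802,-0.1182,0.0600,0.9952,0.0346,-1.4358,-0.6335,0.6920
29,0.1944,0.6876,-0.1093,-0.6360,-0.0568,1.7454,0.1409,-1.6584,-0.1199,0.0637,0.9932,0.0673,-1.4506,-0.6352,0.7182
30,0.1939,0.7048,-0.1081,-0.6525,-0.0468,1.7023,0.0983,-1.6348,-0.1216,0.0673,0.9912,0.0988,-1.4642,-0.6324,0.7454
31,0.1935,0.7216,-0.1073,-0.6687,-0.0354,1.6619,0.0558,-1.6092,-0.1232,0.0708,0.9891,0.1291,-1.4769,-0.6254,0.7731
32,0.1932,0.7380,-0.1069,-0.6847,-0.0251,1.6247,0.0127,-1.5822,-0.1249,0.0741,0.9870,0.1589,-1.4894,-0.6144,0.8015
33,0.1931,0.7540,-0.1069,-0.7005,-0.0232,1.5885,-0.0285,-1.5595,-0.1265,0.0773,0.9849,0.1928,-1.5013,-0.6027,0.8320
34,0.1931,0.7695,-0.1071,-0.7161,-0.0203,1.5513,-0.0649,-1.5395,-0.1280,0.0804,0.9828,0.2266,-1.5112,-0.5901,0.8639
35,0.1931,0.7847,-0.1077,-0.7315,-0.0032,1.5062,-0.0851,-1.5268,-0.1296,0.0833,0.9806,0.2550,-1.5153,-0.5791,0.8985
36,0.1933,0.7995,-0.1085,-0.7468,0.0085,1.4711,-0.1156,-1.5025,-0.1311,0.0861,0.9784,0.2829,-1.5241,-0.5633,0.9290
37,0.1934,0.8141,-0.1099,-0.7616,0.0082,1.4480,-0.1614,-1.4668,-0.1326,0.0889,0.9761,0.3127,-1.5386,-0.5408,0.9558
38,0.1936,0.8283,-0.1116,-0.7762,0.0202,1.4155,-0.1896,-1.4424,-0.1341,0.0915,0.9739,0.3374,-1.5463,-0.5199,0.9868
39,0.1939,0.8423,-0.1136,-0.7905,0.0240,1.3921,-0.2288,-1.4086,-0.1356,0.0940,0.9716,0.3625,-1.5581,-0.4937,1.0145
40,0.1942,0.8561,-0.1160,-0.8044,0.0372,1.3621,-0.2544,-1.3829,-0.1371,0.0965,0.9693,0.3833,-1.5650,-0.4687,1.0449
41,0.1947,0.8696,-0.1187,-0.8181,0.0508,1.3352,-0.2810,-1.3538,-0.1386,0.0988,0.9671,0.4016,-1.5726,-0.4413,1.0738
42,0.1953,0.8828,-0.1215,-0.8315,0.0680,1.3080,-0.3029,-1.3258,-0.1400,0.1010,0.9648,0.4167,-1.5790,-0.4133,1.1026
43,0.1961,0.8957,-0.1247,-0.8447,0.0863,1.2824,-0.3237,-1.2964,-0.1415,0.1032,0.9625,,,,
# final p_ee position (m): -0.1415 0.1032 0.9625


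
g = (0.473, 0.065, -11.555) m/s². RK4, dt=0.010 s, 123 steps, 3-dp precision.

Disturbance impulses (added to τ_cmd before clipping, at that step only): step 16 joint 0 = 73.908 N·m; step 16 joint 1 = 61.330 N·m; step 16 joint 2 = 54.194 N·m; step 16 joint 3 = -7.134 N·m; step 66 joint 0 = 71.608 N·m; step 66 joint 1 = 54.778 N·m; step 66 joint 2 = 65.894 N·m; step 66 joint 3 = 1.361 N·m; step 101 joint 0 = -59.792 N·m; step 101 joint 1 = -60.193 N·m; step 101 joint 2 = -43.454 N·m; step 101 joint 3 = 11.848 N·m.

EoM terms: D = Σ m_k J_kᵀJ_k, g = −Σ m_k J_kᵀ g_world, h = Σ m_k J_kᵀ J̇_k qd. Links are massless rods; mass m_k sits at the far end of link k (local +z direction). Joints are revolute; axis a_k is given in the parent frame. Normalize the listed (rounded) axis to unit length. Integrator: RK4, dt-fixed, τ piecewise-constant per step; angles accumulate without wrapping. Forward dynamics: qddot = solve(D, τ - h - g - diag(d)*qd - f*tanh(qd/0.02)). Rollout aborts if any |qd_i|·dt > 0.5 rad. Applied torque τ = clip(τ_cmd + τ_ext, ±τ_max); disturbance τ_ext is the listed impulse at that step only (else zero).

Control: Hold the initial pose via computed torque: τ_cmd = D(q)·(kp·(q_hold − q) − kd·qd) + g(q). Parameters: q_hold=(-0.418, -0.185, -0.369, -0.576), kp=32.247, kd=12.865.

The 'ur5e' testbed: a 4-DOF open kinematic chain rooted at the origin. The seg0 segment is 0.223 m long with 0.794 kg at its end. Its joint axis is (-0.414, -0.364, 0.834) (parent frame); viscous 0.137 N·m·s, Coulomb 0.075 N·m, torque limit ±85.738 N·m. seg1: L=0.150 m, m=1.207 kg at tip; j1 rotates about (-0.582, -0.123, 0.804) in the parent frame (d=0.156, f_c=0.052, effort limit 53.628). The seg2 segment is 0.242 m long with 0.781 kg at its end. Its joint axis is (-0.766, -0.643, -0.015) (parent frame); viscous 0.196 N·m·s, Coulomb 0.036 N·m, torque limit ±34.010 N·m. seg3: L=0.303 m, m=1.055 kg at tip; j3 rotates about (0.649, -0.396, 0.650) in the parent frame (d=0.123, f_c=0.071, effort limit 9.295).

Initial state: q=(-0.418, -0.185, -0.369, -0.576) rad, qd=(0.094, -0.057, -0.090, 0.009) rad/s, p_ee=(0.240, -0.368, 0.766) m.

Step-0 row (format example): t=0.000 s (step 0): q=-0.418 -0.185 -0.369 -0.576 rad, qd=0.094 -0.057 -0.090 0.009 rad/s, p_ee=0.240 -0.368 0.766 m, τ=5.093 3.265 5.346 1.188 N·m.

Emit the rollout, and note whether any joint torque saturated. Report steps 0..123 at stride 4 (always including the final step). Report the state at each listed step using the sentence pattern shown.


t=0.040 s (step 4): q=-0.417 -0.186 -0.371 -0.576 rad, qd=-0.001 -0.001 -0.014 0.006 rad/s, p_ee=0.240 -0.368 0.766 m, τ=5.077 3.202 5.287 1.196 N·m.
t=0.080 s (step 8): q=-0.417 -0.186 -0.371 -0.576 rad, qd=-0.003 0.002 -0.006 0.006 rad/s, p_ee=0.240 -0.368 0.766 m, τ=5.041 3.171 5.257 1.198 N·m.
t=0.120 s (step 12): q=-0.417 -0.186 -0.371 -0.576 rad, qd=-0.002 0.004 -0.004 0.006 rad/s, p_ee=0.240 -0.368 0.766 m, τ=5.019 3.153 5.239 1.200 N·m.
t=0.160 s (step 16): q=-0.417 -0.186 -0.371 -0.576 rad, qd=-0.001 0.004 -0.002 0.006 rad/s, p_ee=0.240 -0.368 0.766 m, τ=78.914 53.628 34.010 -5.933 N·m.
t=0.200 s (step 20): q=-0.284 -0.170 -0.500 -0.489 rad, qd=2.631 0.140 -2.256 1.526 rad/s, p_ee=0.243 -0.351 0.765 m, τ=-2.019 -1.597 3.102 1.831 N·m.
t=0.240 s (step 24): q=-0.213 -0.170 -0.555 -0.456 rad, qd=1.077 -0.055 -0.733 0.319 rad/s, p_ee=0.245 -0.339 0.764 m, τ=0.345 0.162 4.230 1.460 N·m.
t=0.280 s (step 28): q=-0.188 -0.171 -0.570 -0.453 rad, qd=0.259 0.002 -0.116 -0.012 rad/s, p_ee=0.246 -0.333 0.764 m, τ=1.880 1.337 4.843 1.175 N·m.
t=0.320 s (step 32): q=-0.186 -0.170 -0.569 -0.454 rad, qd=-0.086 0.028 0.105 -0.020 rad/s, p_ee=0.247 -0.331 0.765 m, τ=2.861 2.152 5.232 0.953 N·m.
t=0.360 s (step 36): q=-0.193 -0.170 -0.563 -0.454 rad, qd=-0.216 0.009 0.182 -0.014 rad/s, p_ee=0.246 -0.331 0.766 m, τ=3.474 2.678 5.492 0.816 N·m.
t=0.400 s (step 40): q=-0.203 -0.169 -0.555 -0.455 rad, qd=-0.282 -0.002 0.217 -0.020 rad/s, p_ee=0.245 -0.334 0.766 m, τ=3.880 3.003 5.656 0.741 N·m.
t=0.440 s (step 44): q=-0.215 -0.169 -0.546 -0.455 rad, qd=-0.308 -0.005 0.225 -0.021 rad/s, p_ee=0.243 -0.337 0.767 m, τ=4.150 3.199 5.757 0.702 N·m.
t=0.480 s (step 48): q=-0.227 -0.169 -0.537 -0.455 rad, qd=-0.310 -0.005 0.219 -0.021 rad/s, p_ee=0.242 -0.340 0.767 m, τ=4.330 3.315 5.814 0.684 N·m.
t=0.520 s (step 52): q=-0.239 -0.169 -0.529 -0.456 rad, qd=-0.299 -0.005 0.206 -0.021 rad/s, p_ee=0.241 -0.343 0.767 m, τ=4.450 3.379 5.842 0.678 N·m.
t=0.560 s (step 56): q=-0.251 -0.169 -0.521 -0.456 rad, qd=-0.280 -0.004 0.190 -0.021 rad/s, p_ee=0.240 -0.346 0.767 m, τ=4.531 3.412 5.852 0.680 N·m.
t=0.600 s (step 60): q=-0.262 -0.169 -0.514 -0.457 rad, qd=-0.259 -0.003 0.174 -0.022 rad/s, p_ee=0.239 -0.349 0.767 m, τ=4.586 3.425 5.849 0.685 N·m.
t=0.640 s (step 64): q=-0.272 -0.169 -0.508 -0.457 rad, qd=-0.236 -0.002 0.158 -0.022 rad/s, p_ee=0.238 -0.352 0.767 m, τ=4.625 3.426 5.839 0.693 N·m.
t=0.680 s (step 68): q=-0.232 -0.111 -0.578 -0.307 rad, qd=2.517 3.110 -3.643 8.352 rad/s, p_ee=0.234 -0.349 0.768 m, τ=-3.694 -2.412 2.894 0.482 N·m.
t=0.720 s (step 72): q=-0.165 -0.044 -0.653 -0.111 rad, qd=1.055 0.673 -0.819 2.377 rad/s, p_ee=0.229 -0.340 0.768 m, τ=-0.750 -0.299 4.457 0.215 N·m.
t=0.760 s (step 76): q=-0.138 -0.035 -0.667 -0.067 rad, qd=0.315 -0.038 -0.010 0.220 rad/s, p_ee=0.227 -0.334 0.769 m, τ=1.102 1.058 5.124 0.008 N·m.
t=0.800 s (step 80): q=-0.137 -0.037 -0.661 -0.068 rad, qd=-0.162 -0.032 0.272 -0.156 rad/s, p_ee=0.226 -0.331 0.772 m, τ=2.270 1.902 5.475 -0.158 N·m.
t=0.840 s (step 84): q=-0.148 -0.038 -0.648 -0.077 rad, qd=-0.378 -0.021 0.379 -0.255 rad/s, p_ee=0.224 -0.332 0.774 m, τ=3.010 2.447 5.681 -0.267 N·m.
t=0.880 s (step 88): q=-0.165 -0.038 -0.632 -0.088 rad, qd=-0.474 -0.017 0.415 -0.290 rad/s, p_ee=0.222 -0.333 0.776 m, τ=3.501 2.789 5.803 -0.318 N·m.
t=0.920 s (step 92): q=-0.185 -0.039 -0.615 -0.100 rad, qd=-0.504 -0.016 0.412 -0.297 rad/s, p_ee=0.221 -0.336 0.778 m, τ=3.831 2.995 5.871 -0.331 N·m.
t=0.960 s (step 96): q=-0.205 -0.040 -0.599 -0.111 rad, qd=-0.497 -0.015 0.388 -0.291 rad/s, p_ee=0.220 -0.339 0.780 m, τ=4.054 3.111 5.905 -0.318 N·m.
t=1.000 s (step 100): q=-0.224 -0.040 -0.584 -0.123 rad, qd=-0.471 -0.014 0.356 -0.282 rad/s, p_ee=0.218 -0.342 0.781 m, τ=4.207 3.171 5.916 -0.291 N·m.
t=1.040 s (step 104): q=-0.243 -0.116 -0.551 -0.241 rad, qd=-0.679 -2.042 0.941 -3.097 rad/s, p_ee=0.217 -0.357 0.775 m, τ=10.596 9.094 10.143 -0.995 N·m.
t=1.080 s (step 108): q=-0.272 -0.163 -0.525 -0.313 rad, qd=-0.698 -0.551 0.438 -0.916 rad/s, p_ee=0.214 -0.373 0.768 m, τ=8.486 6.978 8.695 -0.416 N·m.
t=1.120 s (step 112): q=-0.297 -0.173 -0.512 -0.334 rad, qd=-0.529 -0.065 0.211 -0.257 rad/s, p_ee=0.213 -0.383 0.764 m, τ=7.124 5.639 7.724 -0.094 N·m.
t=1.160 s (step 116): q=-0.314 -0.173 -0.506 -0.341 rad, qd=-0.352 0.031 0.144 -0.149 rad/s, p_ee=0.213 -0.388 0.762 m, τ=6.243 4.808 7.072 0.103 N·m.
t=1.200 s (step 120): q=-0.326 -0.171 -0.500 -0.347 rad, qd=-0.226 0.043 0.120 -0.145 rad/s, p_ee=0.214 -0.391 0.761 m, τ=5.672 4.279 6.631 0.234 N·m.
t=1.230 s (step 123): q=-0.332 -0.170 -0.497 -0.351 rad, qd=-0.165 0.047 0.109 -0.143 rad/s, p_ee=0.214 -0.391 0.761 m.
any joint saturated: yes


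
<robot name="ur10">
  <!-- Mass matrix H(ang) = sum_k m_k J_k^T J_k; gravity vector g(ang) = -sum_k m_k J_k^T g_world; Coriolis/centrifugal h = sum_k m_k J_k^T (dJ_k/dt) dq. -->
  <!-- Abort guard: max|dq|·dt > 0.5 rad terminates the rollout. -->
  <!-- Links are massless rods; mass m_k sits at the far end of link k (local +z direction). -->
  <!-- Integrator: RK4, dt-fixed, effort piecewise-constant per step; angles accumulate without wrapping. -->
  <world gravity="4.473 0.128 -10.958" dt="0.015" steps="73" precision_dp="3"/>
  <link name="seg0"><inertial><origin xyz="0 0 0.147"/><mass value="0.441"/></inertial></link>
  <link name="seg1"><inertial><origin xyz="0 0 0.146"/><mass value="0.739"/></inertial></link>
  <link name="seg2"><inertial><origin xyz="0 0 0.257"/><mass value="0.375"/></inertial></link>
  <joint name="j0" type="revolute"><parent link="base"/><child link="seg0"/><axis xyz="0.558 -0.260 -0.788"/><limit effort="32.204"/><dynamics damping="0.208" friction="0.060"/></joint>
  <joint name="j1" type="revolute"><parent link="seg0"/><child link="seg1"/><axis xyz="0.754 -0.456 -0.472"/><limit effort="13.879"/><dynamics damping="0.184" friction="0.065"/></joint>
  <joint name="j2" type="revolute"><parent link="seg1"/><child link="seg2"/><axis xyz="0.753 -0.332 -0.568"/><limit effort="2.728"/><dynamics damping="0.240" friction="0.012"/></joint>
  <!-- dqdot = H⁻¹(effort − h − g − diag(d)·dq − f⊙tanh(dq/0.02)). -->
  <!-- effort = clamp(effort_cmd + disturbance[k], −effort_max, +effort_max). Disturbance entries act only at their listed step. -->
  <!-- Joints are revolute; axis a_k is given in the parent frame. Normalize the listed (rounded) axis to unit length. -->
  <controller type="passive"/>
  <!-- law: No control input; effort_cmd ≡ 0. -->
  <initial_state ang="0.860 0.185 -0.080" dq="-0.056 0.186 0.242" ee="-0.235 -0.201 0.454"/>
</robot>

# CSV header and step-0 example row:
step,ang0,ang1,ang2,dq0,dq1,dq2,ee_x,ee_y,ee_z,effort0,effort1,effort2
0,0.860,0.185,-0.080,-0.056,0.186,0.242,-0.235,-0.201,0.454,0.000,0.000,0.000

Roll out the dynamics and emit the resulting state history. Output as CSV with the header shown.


step,ang0,ang1,ang2,dq0,dq1,dq2,ee_x,ee_y,ee_z,effort0,effort1,effort2
1,0.863,0.185,-0.075,-0.346,0.937,-0.448,-0.236,-0.201,0.453,0.000,0.000,0.000
2,0.867,0.185,-0.072,-0.604,1.568,-0.967,-0.238,-0.201,0.452,0.000,0.000,0.000
3,0.872,0.187,-0.070,-0.787,2.039,-1.324,-0.240,-0.202,0.450,0.000,0.000,0.000
4,0.878,0.189,-0.068,-0.913,2.391,-1.568,-0.243,-0.203,0.449,0.000,0.000,0.000
5,0.884,0.193,-0.067,-0.996,2.659,-1.736,-0.246,-0.203,0.447,0.000,0.000,0.000
6,0.891,0.198,-0.065,-1.050,2.870,-1.855,-0.249,-0.204,0.444,0.000,0.000,0.000
7,0.899,0.203,-0.064,-1.085,3.044,-1.942,-0.253,-0.204,0.442,0.000,0.000,0.000
8,0.907,0.209,-0.062,-1.108,3.197,-2.012,-0.258,-0.205,0.439,0.000,0.000,0.000
9,0.916,0.216,-0.060,-1.124,3.337,-2.072,-0.263,-0.206,0.436,0.000,0.000,0.000
10,0.926,0.223,-0.057,-1.137,3.472,-2.127,-0.268,-0.206,0.432,0.000,0.000,0.000
11,0.937,0.231,-0.055,-1.147,3.604,-2.180,-0.273,-0.207,0.428,0.000,0.000,0.000
12,0.948,0.239,-0.051,-1.156,3.735,-2.234,-0.279,-0.207,0.424,0.000,0.000,0.000
13,0.959,0.248,-0.048,-1.162,3.865,-2.288,-0.286,-0.207,0.419,0.000,0.000,0.000
14,0.972,0.258,-0.044,-1.165,3.992,-2.341,-0.292,-0.207,0.414,0.000,0.000,0.000
15,0.985,0.268,-0.040,-1.164,4.116,-2.393,-0.299,-0.207,0.409,0.000,0.000,0.000
16,0.999,0.278,-0.035,-1.156,4.233,-2.442,-0.307,-0.207,0.403,0.000,0.000,0.000
17,1.014,0.290,-0.030,-1.140,4.342,-2.485,-0.315,-0.206,0.397,0.000,0.000,0.000
18,1.030,0.301,-0.024,-1.114,4.438,-2.520,-0.323,-0.205,0.390,0.000,0.000,0.000
19,1.047,0.314,-0.018,-1.075,4.520,-2.543,-0.332,-0.204,0.383,0.000,0.000,0.000
20,1.064,0.327,-0.012,-1.021,4.584,-2.550,-0.340,-0.202,0.376,0.000,0.000,0.000
21,1.082,0.342,-0.006,-0.952,4.628,-2.538,-0.350,-0.199,0.368,0.000,0.000,0.000
22,1.101,0.357,0.001,-0.866,4.649,-2.502,-0.359,-0.196,0.359,0.000,0.000,0.000
23,1.120,0.374,0.007,-0.761,4.645,-2.438,-0.369,-0.193,0.350,0.000,0.000,0.000
24,1.140,0.392,0.014,-0.597,4.548,-2.287,-0.379,-0.189,0.341,0.000,0.000,0.000
25,1.160,0.413,0.020,-0.305,4.240,-1.942,-0.389,-0.183,0.331,0.000,0.000,0.000
26,1.180,0.436,0.025,-0.064,4.014,-1.632,-0.399,-0.177,0.320,0.000,0.000,0.000
27,1.200,0.462,0.031,0.156,3.826,-1.330,-0.410,-0.170,0.309,0.000,0.000,0.000
28,1.219,0.492,0.037,0.426,3.537,-0.898,-0.420,-0.162,0.296,0.000,0.000,0.000
29,1.237,0.525,0.042,0.639,3.318,-0.476,-0.430,-0.153,0.283,0.000,0.000,0.000
30,1.255,0.561,0.049,0.823,3.172,-0.130,-0.440,-0.142,0.270,0.000,0.000,0.000
31,1.274,0.599,0.057,1.041,2.986,0.231,-0.450,-0.130,0.255,0.000,0.000,0.000
32,1.293,0.640,0.066,1.213,2.897,0.500,-0.459,-0.116,0.240,0.000,0.000,0.000
33,1.313,0.682,0.076,1.320,2.927,0.664,-0.468,-0.101,0.224,0.000,0.000,0.000
34,1.333,0.726,0.087,1.391,3.028,0.764,-0.475,-0.084,0.208,0.000,0.000,0.000
35,1.355,0.772,0.100,1.444,3.163,0.830,-0.481,-0.065,0.191,0.000,0.000,0.000
36,1.377,0.821,0.112,1.493,3.314,0.878,-0.486,-0.044,0.174,0.000,0.000,0.000
37,1.399,0.872,0.126,1.540,3.468,0.918,-0.488,-0.022,0.157,0.000,0.000,0.000
38,1.423,0.925,0.140,1.590,3.622,0.952,-0.489,0.002,0.140,0.000,0.000,0.000
39,1.447,0.980,0.155,1.644,3.772,0.980,-0.488,0.027,0.123,0.000,0.000,0.000
40,1.472,1.038,0.169,1.700,3.916,1.003,-0.483,0.054,0.107,0.000,0.000,0.000
41,1.498,1.098,0.185,1.761,4.053,1.019,-0.476,0.082,0.091,0.000,0.000,0.000
42,1.525,1.159,0.200,1.825,4.180,1.030,-0.466,0.111,0.077,0.000,0.000,0.000
43,1.553,1.223,0.215,1.894,4.295,1.033,-0.453,0.141,0.064,0.000,0.000,0.000
44,1.582,1.288,0.231,1.966,4.396,1.029,-0.436,0.170,0.053,0.000,0.000,0.000
45,1.612,1.355,0.246,2.041,4.482,1.019,-0.416,0.199,0.044,0.000,0.000,0.000
46,1.643,1.423,0.261,2.119,4.551,1.002,-0.393,0.227,0.036,0.000,0.000,0.000
47,1.675,1.491,0.276,2.198,4.601,0.980,-0.367,0.254,0.032,0.000,0.000,0.000
48,1.709,1.560,0.291,2.276,4.631,0.953,-0.338,0.279,0.029,0.000,0.000,0.000
49,1.744,1.630,0.305,2.351,4.642,0.924,-0.307,0.301,0.029,0.000,0.000,0.000
50,1.780,1.700,0.318,2.421,4.632,0.892,-0.273,0.320,0.032,0.000,0.000,0.000
51,1.816,1.769,0.332,2.482,4.603,0.861,-0.238,0.336,0.037,0.000,0.000,0.000
52,1.854,1.838,0.344,2.531,4.557,0.831,-0.203,0.349,0.045,0.000,0.000,0.000
53,1.892,1.906,0.357,2.566,4.494,0.805,-0.166,0.358,0.054,0.000,0.000,0.000
54,1.931,1.972,0.368,2.581,4.418,0.784,-0.130,0.363,0.065,0.000,0.000,0.000
55,1.969,2.038,0.380,2.575,4.332,0.770,-0.095,0.363,0.078,0.000,0.000,0.000
56,2.008,2.102,0.392,2.545,4.236,0.763,-0.061,0.361,0.092,0.000,0.000,0.000
57,2.046,2.165,0.403,2.492,4.134,0.763,-0.029,0.354,0.107,0.000,0.000,0.000
58,2.083,2.226,0.415,2.416,4.026,0.769,0.002,0.344,0.122,0.000,0.000,0.000
59,2.118,2.286,0.426,2.319,3.913,0.781,0.030,0.331,0.137,0.000,0.000,0.000
60,2.152,2.344,0.438,2.208,3.793,0.796,0.055,0.316,0.152,0.000,0.000,0.000
61,2.184,2.400,0.450,2.087,3.666,0.811,0.078,0.299,0.166,0.000,0.000,0.000
62,2.215,2.454,0.462,1.964,3.529,0.825,0.098,0.280,0.180,0.000,0.000,0.000
63,2.243,2.505,0.475,1.846,3.380,0.833,0.115,0.260,0.193,0.000,0.000,0.000
64,2.270,2.555,0.487,1.736,3.219,0.836,0.129,0.239,0.206,0.000,0.000,0.000
65,2.295,2.602,0.500,1.641,3.044,0.831,0.141,0.218,0.217,0.000,0.000,0.000
66,2.319,2.646,0.512,1.559,2.857,0.819,0.151,0.197,0.227,0.000,0.000,0.000
67,2.342,2.688,0.524,1.492,2.660,0.801,0.159,0.177,0.237,0.000,0.000,0.000
68,2.364,2.726,0.536,1.437,2.456,0.778,0.165,0.157,0.245,0.000,0.000,0.000
69,2.385,2.761,0.548,1.392,2.247,0.751,0.169,0.137,0.253,0.000,0.000,0.000
70,2.406,2.793,0.559,1.353,2.036,0.721,0.172,0.119,0.259,0.000,0.000,0.000
71,2.426,2.822,0.569,1.318,1.828,0.690,0.173,0.102,0.265,0.000,0.000,0.000
72,2.445,2.848,0.579,1.286,1.622,0.657,0.174,0.086,0.270,0.000,0.000,0.000
73,2.465,2.871,0.589,1.253,1.423,0.623,0.173,0.070,0.275,,,


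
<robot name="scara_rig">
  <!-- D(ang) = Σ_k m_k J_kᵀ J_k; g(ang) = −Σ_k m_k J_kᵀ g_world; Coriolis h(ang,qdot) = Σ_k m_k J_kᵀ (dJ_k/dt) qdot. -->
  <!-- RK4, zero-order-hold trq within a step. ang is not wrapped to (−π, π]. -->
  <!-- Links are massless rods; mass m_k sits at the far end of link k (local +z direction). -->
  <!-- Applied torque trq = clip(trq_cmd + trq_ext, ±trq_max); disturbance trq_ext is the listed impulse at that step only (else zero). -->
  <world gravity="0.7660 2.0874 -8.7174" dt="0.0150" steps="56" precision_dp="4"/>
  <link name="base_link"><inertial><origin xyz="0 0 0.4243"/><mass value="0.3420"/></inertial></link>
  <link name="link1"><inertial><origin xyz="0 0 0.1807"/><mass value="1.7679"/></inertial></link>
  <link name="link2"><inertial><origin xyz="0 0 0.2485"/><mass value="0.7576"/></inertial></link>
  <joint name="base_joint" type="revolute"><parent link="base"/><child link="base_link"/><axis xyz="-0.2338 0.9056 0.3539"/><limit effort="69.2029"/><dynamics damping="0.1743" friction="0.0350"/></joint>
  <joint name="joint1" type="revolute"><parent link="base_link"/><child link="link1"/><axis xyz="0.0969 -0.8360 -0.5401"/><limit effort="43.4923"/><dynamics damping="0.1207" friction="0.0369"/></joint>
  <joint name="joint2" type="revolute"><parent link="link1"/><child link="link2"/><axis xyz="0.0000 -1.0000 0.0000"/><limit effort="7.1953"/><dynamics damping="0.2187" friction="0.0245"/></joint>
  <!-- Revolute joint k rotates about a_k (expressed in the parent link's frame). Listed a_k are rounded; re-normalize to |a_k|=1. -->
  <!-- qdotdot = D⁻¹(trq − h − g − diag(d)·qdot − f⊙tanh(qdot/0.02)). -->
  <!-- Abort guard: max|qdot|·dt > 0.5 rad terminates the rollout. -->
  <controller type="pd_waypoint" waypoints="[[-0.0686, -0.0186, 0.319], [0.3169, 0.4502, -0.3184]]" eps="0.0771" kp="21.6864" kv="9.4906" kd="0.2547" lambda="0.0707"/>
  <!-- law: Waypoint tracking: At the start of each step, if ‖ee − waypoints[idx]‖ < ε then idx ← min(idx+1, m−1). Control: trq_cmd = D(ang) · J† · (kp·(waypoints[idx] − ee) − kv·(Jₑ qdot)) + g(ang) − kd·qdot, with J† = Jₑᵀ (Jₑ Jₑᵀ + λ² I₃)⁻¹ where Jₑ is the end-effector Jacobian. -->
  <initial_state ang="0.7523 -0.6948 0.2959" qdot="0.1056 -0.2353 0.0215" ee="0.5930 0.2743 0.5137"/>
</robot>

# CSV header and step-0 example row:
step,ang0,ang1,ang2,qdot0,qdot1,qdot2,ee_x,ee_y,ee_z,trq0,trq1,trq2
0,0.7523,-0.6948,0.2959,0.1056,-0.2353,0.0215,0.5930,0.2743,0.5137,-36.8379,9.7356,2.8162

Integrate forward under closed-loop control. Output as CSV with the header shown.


step,ang0,ang1,ang2,qdot0,qdot1,qdot2,ee_x,ee_y,ee_z,trq0,trq1,trq2
1,0.7482,-0.7069,0.2938,-0.6432,-1.3477,-0.3160,0.5929,0.2749,0.5119,-34.4848,9.4278,2.7038
2,0.7342,-0.7318,0.2852,-1.2154,-1.9415,-0.8323,0.5910,0.2748,0.5109,-32.3557,8.9827,2.6231
3,0.7124,-0.7637,0.2691,-1.6791,-2.2934,-1.3266,0.5873,0.2740,0.5106,-30.0503,8.4271,2.5194
4,0.6844,-0.7998,0.2461,-2.0545,-2.4932,-1.7421,0.5818,0.2727,0.5112,-27.5027,7.7973,2.3869
5,0.6514,-0.8380,0.2176,-2.3495,-2.5791,-2.0627,0.5746,0.2709,0.5125,-24.8317,7.1455,2.2330
6,0.6144,-0.8767,0.1849,-2.5714,-2.5774,-2.2894,0.5656,0.2685,0.5147,-22.2039,6.5217,2.0687
7,0.5747,-0.9149,0.1495,-2.7301,-2.5102,-2.4337,0.5550,0.2656,0.5177,-19.7478,5.9590,1.9044
8,0.5329,-0.9517,0.1124,-2.8363,-2.3965,-2.5127,0.5430,0.2623,0.5212,-17.5284,5.4715,1.7483
9,0.4899,-0.9865,0.0745,-2.9007,-2.2519,-2.5433,0.5297,0.2586,0.5253,-15.5598,5.0593,1.6056
10,0.4462,-1.0190,0.0363,-2.9325,-2.0888,-2.5398,0.5155,0.2545,0.5298,-13.8269,4.7150,1.4788
11,0.4022,-1.0490,-0.0016,-2.9390,-1.9167,-2.5129,0.5004,0.2500,0.5347,-12.3026,4.4284,1.3686
12,0.3582,-1.0764,-0.0390,-2.9263,-1.7427,-2.4702,0.4847,0.2453,0.5398,-10.9583,4.1897,1.2742
13,0.3146,-1.1012,-0.0757,-2.8987,-1.5720,-2.4166,0.4686,0.2403,0.5449,-9.7680,3.9903,1.1945
14,0.2714,-1.1235,-0.1115,-2.8597,-1.4084,-2.3559,0.4521,0.2351,0.5501,-8.7099,3.8234,1.1281
15,0.2289,-1.1434,-0.1464,-2.8120,-1.2543,-2.2906,0.4355,0.2297,0.5553,-7.7659,3.6836,1.0735
16,0.1871,-1.1611,-0.1802,-2.7577,-1.1112,-2.2227,0.4188,0.2243,0.5603,-6.9209,3.5665,1.0296
17,0.1462,-1.1767,-0.2131,-2.6985,-0.9798,-2.1539,0.4021,0.2187,0.5652,-6.1622,3.4689,0.9952
18,0.1063,-1.1905,-0.2449,-2.6357,-0.8602,-2.0854,0.3856,0.2131,0.5698,-5.4786,3.3880,0.9692
19,0.0672,-1.2025,-0.2756,-2.5705,-0.7524,-2.0181,0.3691,0.2075,0.5741,-4.8604,3.3214,0.9507
20,0.0292,-1.2130,-0.3054,-2.5036,-0.6557,-1.9529,0.3529,0.2019,0.5782,-4.2990,3.2671,0.9387
21,-0.0078,-1.2222,-0.3342,-2.4360,-0.5695,-1.8902,0.3369,0.1964,0.5819,-3.7868,3.2233,0.9324
22,-0.0439,-1.2301,-0.3621,-2.3680,-0.4931,-1.8304,0.3212,0.1909,0.5853,-3.3173,3.1882,0.9311
23,-0.0788,-1.2370,-0.3892,-2.3003,-0.4257,-1.7736,0.3058,0.1856,0.5883,-2.8846,3.1606,0.9339
24,-0.1128,-1.2429,-0.4154,-2.2331,-0.3664,-1.7200,0.2907,0.1804,0.5910,-2.4837,3.1389,0.9404
25,-0.1458,-1.2480,-0.4408,-2.1668,-0.3144,-1.6695,0.2759,0.1753,0.5932,-2.1104,3.1222,0.9498
26,-0.1778,-1.2523,-0.4655,-2.1016,-0.2690,-1.6220,0.2615,0.1704,0.5952,-1.7611,3.1094,0.9617
27,-0.2088,-1.2561,-0.4894,-2.0376,-0.2293,-1.5775,0.2475,0.1656,0.5967,-1.4328,3.0996,0.9755
28,-0.2389,-1.2592,-0.5128,-1.9749,-0.1948,-1.5357,0.2338,0.1610,0.5980,-1.1228,3.0920,0.9909
29,-0.2681,-1.2619,-0.5355,-1.9137,-0.1648,-1.4966,0.2206,0.1565,0.5988,-0.8291,3.0861,1.0074
30,-0.2963,-1.2642,-0.5577,-1.8539,-0.1388,-1.4598,0.2077,0.1522,0.5994,-0.5499,3.0813,1.0249
31,-0.3237,-1.2661,-0.5793,-1.7956,-0.1162,-1.4253,0.1952,0.1481,0.5996,-0.2838,3.0772,1.0429
32,-0.3502,-1.2676,-0.6004,-1.7388,-0.0965,-1.3929,0.1830,0.1442,0.5996,-0.0295,3.0734,1.0612
33,-0.3758,-1.2690,-0.6211,-1.6835,-0.0794,-1.3623,0.1713,0.1404,0.5992,0.2139,3.0696,1.0798
34,-0.4007,-1.2700,-0.6413,-1.6297,-0.0646,-1.3335,0.1599,0.1368,0.5986,0.4473,3.0656,1.0983
35,-0.4247,-1.2709,-0.6611,-1.5772,-0.0517,-1.3062,0.1490,0.1334,0.5978,0.6714,3.0612,1.1167
36,-0.4480,-1.2716,-0.6805,-1.5263,-0.0406,-1.2802,0.1384,0.1301,0.5967,0.8867,3.0565,1.1349
37,-0.4705,-1.2721,-0.6995,-1.4767,-0.0312,-1.2551,0.1281,0.1270,0.5954,1.0937,3.0514,1.1526
38,-0.4923,-1.2725,-0.7181,-1.4286,-0.0237,-1.2307,0.1182,0.1240,0.5939,1.2928,3.0461,1.1699
39,-0.5133,-1.2728,-0.7364,-1.3819,-0.0179,-1.2066,0.1087,0.1212,0.5922,1.4844,3.0407,1.1867
40,-0.5337,-1.2731,-0.7543,-1.3365,-0.0137,-1.1831,0.0995,0.1185,0.5904,1.6687,3.0353,1.2030
41,-0.5534,-1.2732,-0.7719,-1.2925,-0.0106,-1.1603,0.0907,0.1160,0.5884,1.8460,3.0297,1.2188
42,-0.5725,-1.2734,-0.7891,-1.2497,-0.0081,-1.1386,0.0822,0.1136,0.5862,2.0165,3.0238,1.2343
43,-0.5909,-1.2735,-0.8060,-1.2080,-0.0061,-1.1178,0.0740,0.1113,0.5839,2.1803,3.0175,1.2494
44,-0.6087,-1.2735,-0.8226,-1.1674,-0.0044,-1.0981,0.0662,0.1091,0.5815,2.3378,3.0107,1.2641
45,-0.6259,-1.2736,-0.8389,-1.1278,-0.0028,-1.0792,0.0586,0.1071,0.5790,2.4890,3.0035,1.2784
46,-0.6426,-1.2736,-0.8550,-1.0892,-0.0014,-1.0611,0.0514,0.1052,0.5764,2.6342,2.9959,1.2921
47,-0.6586,-1.2736,-0.8708,-1.0516,-0.0001,-1.0437,0.0445,0.1034,0.5737,2.7736,2.9878,1.3054
48,-0.6741,-1.2736,-0.8863,-1.0149,0.0012,-1.0269,0.0378,0.1016,0.5709,2.9072,2.9794,1.3182
49,-0.6890,-1.2736,-0.9015,-0.9792,0.0024,-1.0107,0.0314,0.1000,0.5680,3.0353,2.9707,1.3304
50,-0.7035,-1.2736,-0.9166,-0.9443,0.0037,-0.9950,0.0253,0.0985,0.5651,3.1579,2.9617,1.3422
51,-0.7174,-1.2735,-0.9314,-0.9102,0.0049,-0.9798,0.0195,0.0970,0.5622,3.2754,2.9524,1.3534
52,-0.7308,-1.2734,-0.9460,-0.8770,0.0061,-0.9650,0.0139,0.0957,0.5592,3.3877,2.9429,1.3642
53,-0.7437,-1.2733,-0.9603,-0.8446,0.0073,-0.9505,0.0085,0.0944,0.5562,3.4950,2.9333,1.3744
54,-0.7561,-1.2732,-0.9745,-0.8130,0.0086,-0.9365,0.0034,0.0932,0.5532,3.5975,2.9236,1.3843
55,-0.7681,-1.2731,-0.9884,-0.7822,0.0099,-0.9228,-0.0014,0.0920,0.5501,3.6953,2.9138,1.3936
56,-0.7796,-1.2729,-1.0021,-0.7521,0.0112,-0.9095,-0.0061,0.0909,0.5470,,,


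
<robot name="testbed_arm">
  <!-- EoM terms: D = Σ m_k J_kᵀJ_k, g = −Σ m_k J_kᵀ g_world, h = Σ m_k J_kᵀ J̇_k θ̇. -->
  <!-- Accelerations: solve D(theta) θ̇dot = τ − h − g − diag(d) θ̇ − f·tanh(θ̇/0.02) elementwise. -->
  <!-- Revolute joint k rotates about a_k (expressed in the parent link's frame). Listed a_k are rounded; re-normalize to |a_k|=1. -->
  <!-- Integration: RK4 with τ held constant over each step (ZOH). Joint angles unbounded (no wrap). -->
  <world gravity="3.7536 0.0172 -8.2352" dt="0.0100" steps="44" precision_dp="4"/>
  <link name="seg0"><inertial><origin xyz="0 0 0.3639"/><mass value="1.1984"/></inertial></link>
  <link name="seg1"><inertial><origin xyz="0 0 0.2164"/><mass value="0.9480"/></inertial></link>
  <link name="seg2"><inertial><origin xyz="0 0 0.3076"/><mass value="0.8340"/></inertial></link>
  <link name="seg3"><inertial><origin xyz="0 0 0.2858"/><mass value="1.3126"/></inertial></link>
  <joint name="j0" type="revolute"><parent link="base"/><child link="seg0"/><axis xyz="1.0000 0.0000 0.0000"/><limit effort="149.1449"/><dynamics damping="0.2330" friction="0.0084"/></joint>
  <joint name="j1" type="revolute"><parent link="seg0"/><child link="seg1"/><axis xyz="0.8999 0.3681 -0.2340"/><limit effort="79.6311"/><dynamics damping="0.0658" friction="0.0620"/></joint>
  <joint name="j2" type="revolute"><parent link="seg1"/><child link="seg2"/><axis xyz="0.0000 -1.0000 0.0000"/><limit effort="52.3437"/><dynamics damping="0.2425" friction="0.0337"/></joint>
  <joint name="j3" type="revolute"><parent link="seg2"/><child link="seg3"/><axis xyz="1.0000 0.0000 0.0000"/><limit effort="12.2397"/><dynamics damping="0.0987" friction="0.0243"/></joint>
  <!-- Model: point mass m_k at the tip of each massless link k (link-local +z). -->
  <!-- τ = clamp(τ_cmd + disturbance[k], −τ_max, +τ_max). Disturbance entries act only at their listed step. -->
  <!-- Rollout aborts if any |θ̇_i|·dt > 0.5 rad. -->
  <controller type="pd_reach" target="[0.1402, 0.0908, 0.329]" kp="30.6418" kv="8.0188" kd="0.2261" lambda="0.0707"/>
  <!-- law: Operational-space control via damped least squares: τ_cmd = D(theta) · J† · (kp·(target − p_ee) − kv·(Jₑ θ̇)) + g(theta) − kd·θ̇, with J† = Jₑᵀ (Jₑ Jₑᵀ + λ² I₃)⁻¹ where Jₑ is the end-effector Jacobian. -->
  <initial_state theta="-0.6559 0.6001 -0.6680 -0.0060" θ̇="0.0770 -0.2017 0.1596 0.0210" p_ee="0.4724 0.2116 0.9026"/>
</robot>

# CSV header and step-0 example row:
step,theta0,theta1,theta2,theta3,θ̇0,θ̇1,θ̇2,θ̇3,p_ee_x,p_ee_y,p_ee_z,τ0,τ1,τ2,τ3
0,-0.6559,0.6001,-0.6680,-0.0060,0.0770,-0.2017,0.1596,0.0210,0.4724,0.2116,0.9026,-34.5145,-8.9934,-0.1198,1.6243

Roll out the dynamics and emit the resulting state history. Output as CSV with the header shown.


step,theta0,theta1,theta2,theta3,θ̇0,θ̇1,θ̇2,θ̇3,p_ee_x,p_ee_y,p_ee_z,τ0,τ1,τ2,τ3
1,-0.6592,0.6022,-0.6655,-0.0025,-0.7330,0.6126,0.3379,0.6791,0.4714,0.2124,0.9030,-32.1867,-8.9003,0.5181,1.4484
2,-0.6702,0.6119,-0.6614,0.0074,-1.4697,1.3330,0.4814,1.2987,0.4701,0.2128,0.9020,-29.4260,-8.5373,1.1344,1.3434
3,-0.6882,0.6284,-0.6560,0.0233,-2.1269,1.9488,0.5810,1.8782,0.4684,0.2130,0.8997,-26.0983,-7.8737,1.7312,1.2976
4,-0.7124,0.6504,-0.6499,0.0447,-2.6973,2.4513,0.6303,2.4111,0.4662,0.2131,0.8961,-22.1847,-6.9147,2.3066,1.2987
5,-0.7418,0.6769,-0.6436,0.0712,-3.1759,2.8389,0.6285,2.8860,0.4634,0.2130,0.8911,-17.8096,-5.7140,2.8545,1.3342
6,-0.7755,0.7068,-0.6376,0.1021,-3.5616,3.1173,0.5795,3.2908,0.4600,0.2129,0.8848,-13.1977,-4.3605,3.3661,1.3907
7,-0.8126,0.7389,-0.6322,0.1366,-3.8586,3.2981,0.4910,3.6179,0.4560,0.2128,0.8771,-8.5964,-2.9519,3.8333,1.4549
8,-0.8523,0.7724,-0.6278,0.1741,-4.0750,3.3969,0.3731,3.8651,0.4512,0.2128,0.8682,-4.2130,-1.5721,4.2504,1.5155
9,-0.8938,0.8065,-0.6248,0.2136,-4.2217,3.4303,0.2361,4.0364,0.4459,0.2128,0.8582,-0.1863,-0.2809,4.6153,1.5635
10,-0.9364,0.8407,-0.6232,0.2545,-4.3103,3.4140,0.0892,4.1402,0.4399,0.2130,0.8471,3.4118,0.8866,4.9290,1.5929
11,-0.9797,0.8746,-0.6230,0.2961,-4.3524,3.3624,-0.0595,4.1852,0.4334,0.2132,0.8351,6.5608,1.9157,5.1928,1.6008
12,-1.0233,0.9079,-0.6243,0.3380,-4.3581,3.2875,-0.2033,4.1808,0.4264,0.2136,0.8223,9.2728,2.8048,5.4090,1.5866
13,-1.0667,0.9403,-0.6271,0.3796,-4.3346,3.1947,-0.3409,4.1418,0.4191,0.2141,0.8088,11.5786,3.5587,5.5877,1.5499
14,-1.1099,0.9717,-0.6311,0.4206,-4.2885,3.0901,-0.4697,4.0768,0.4115,0.2146,0.7948,13.5184,4.1881,5.7340,1.4928
15,-1.1524,1.0021,-0.6364,0.4610,-4.2251,2.9787,-0.5884,3.9931,0.4037,0.2152,0.7804,15.1344,4.7057,5.8527,1.4180
16,-1.1943,1.0313,-0.6428,0.5004,-4.1485,2.8637,-0.6962,3.8962,0.3957,0.2158,0.7656,16.4673,5.1244,5.9481,1.3286
17,-1.2353,1.0593,-0.6503,0.5388,-4.0620,2.7478,-0.7931,3.7905,0.3876,0.2164,0.7507,17.5543,5.4567,6.0241,1.2276
18,-1.2755,1.0862,-0.6586,0.5761,-3.9680,2.6329,-0.8790,3.6792,0.3796,0.2170,0.7357,18.4289,5.7138,6.0838,1.1179
19,-1.3147,1.1120,-0.6678,0.6123,-3.8685,2.5203,-0.9545,3.5646,0.3715,0.2175,0.7206,19.1203,5.9060,6.1300,1.0022
20,-1.3528,1.1367,-0.6777,0.6474,-3.7650,2.4109,-1.0200,3.4483,0.3634,0.2179,0.7056,19.6542,6.0424,6.1650,0.8830
21,-1.3900,1.1602,-0.6882,0.6812,-3.6588,2.3054,-1.0762,3.3316,0.3554,0.2182,0.6907,20.0524,6.1308,6.1906,0.7623
22,-1.4260,1.1828,-0.6992,0.7140,-3.5507,2.2043,-1.1236,3.2152,0.3476,0.2184,0.6759,20.3342,6.1781,6.2086,0.6419
23,-1.4610,1.2044,-0.7106,0.7455,-3.4417,2.1079,-1.1629,3.0998,0.3398,0.2184,0.6613,20.5159,6.1904,6.2202,0.5234
24,-1.4948,1.2250,-0.7224,0.7759,-3.3322,2.0163,-1.1946,2.9857,0.3321,0.2183,0.6469,20.6116,6.1728,6.2264,0.4079
25,-1.5276,1.2447,-0.7345,0.8052,-3.2228,1.9297,-1.2195,2.8732,0.3246,0.2181,0.6328,20.6337,6.1297,6.2282,0.2965
26,-1.5593,1.2636,-0.7468,0.8333,-3.1140,1.8478,-1.2380,2.7624,0.3173,0.2177,0.6190,20.5928,6.0652,6.2264,0.1899
27,-1.5899,1.2817,-0.7592,0.8604,-3.0061,1.7708,-1.2507,2.6536,0.3101,0.2172,0.6056,20.4980,5.9826,6.2216,0.0888
28,-1.6194,1.2991,-0.7718,0.8864,-2.8993,1.6984,-1.2581,2.5467,0.3031,0.2165,0.5924,20.3575,5.8848,6.2142,-0.0064
29,-1.6479,1.3157,-0.7844,0.9113,-2.7939,1.6305,-1.2607,2.4418,0.2963,0.2156,0.5796,20.1781,5.7744,6.2048,-0.0955
30,-1.6753,1.3317,-0.7970,0.9352,-2.6902,1.5669,-1.2589,2.3390,0.2897,0.2146,0.5672,19.9662,5.6537,6.1937,-0.1782
31,-1.7017,1.3471,-0.8095,0.9581,-2.5882,1.5074,-1.2531,2.2383,0.2832,0.2134,0.5552,19.7269,5.5245,6.1811,-0.2545
32,-1.7271,1.3619,-0.8220,0.9800,-2.4881,1.4518,-1.2436,2.1398,0.2769,0.2121,0.5435,19.4652,5.3887,6.1673,-0.3243
33,-1.7515,1.3761,-0.8344,1.0009,-2.3901,1.3997,-1.2308,2.0435,0.2709,0.2107,0.5323,19.1852,5.2477,6.1525,-0.3878
34,-1.7749,1.3899,-0.8466,1.0208,-2.2942,1.3510,-1.2151,1.9494,0.2650,0.2091,0.5214,18.8904,5.1030,6.1370,-0.4452
35,-1.7974,1.4032,-0.8587,1.0398,-2.2006,1.3055,-1.1967,1.8576,0.2592,0.2074,0.5109,18.5842,4.9556,6.1207,-0.4964
36,-1.8189,1.4160,-0.8705,1.0580,-2.1092,1.2629,-1.1759,1.7680,0.2537,0.2056,0.5008,18.2695,4.8067,6.1039,-0.5419
37,-1.8396,1.4284,-0.8822,1.0752,-2.0202,1.2229,-1.1529,1.6808,0.2484,0.2037,0.4911,17.9487,4.6571,6.0867,-0.5819
38,-1.8594,1.4405,-0.8936,1.0916,-1.9335,1.1854,-1.1281,1.5959,0.2432,0.2017,0.4817,17.6241,4.5077,6.0690,-0.6166
39,-1.8783,1.4522,-0.9047,1.1071,-1.8492,1.1501,-1.1015,1.5134,0.2382,0.1996,0.4728,17.2976,4.3593,6.0510,-0.6462
40,-1.8964,1.4635,-0.9156,1.1218,-1.7674,1.1169,-1.0735,1.4332,0.2334,0.1973,0.4642,16.9710,4.2125,6.0328,-0.6712
41,-1.9136,1.4745,-0.9262,1.1358,-1.6879,1.0855,-1.0442,1.3555,0.2287,0.1951,0.4560,16.6458,4.0678,6.0144,-0.6918
42,-1.9301,1.4852,-0.9365,1.1489,-1.6110,1.0557,-1.0138,1.2803,0.2243,0.1927,0.4481,16.3232,3.9258,5.9958,-0.7083
43,-1.9459,1.4956,-0.9465,1.1614,-1.5364,1.0274,-0.9824,1.2074,0.2200,0.1903,0.4406,16.0045,3.7869,5.9770,-0.7211
44,-1.9609,1.5058,-0.9561,1.1731,-1.4643,1.0004,-0.9503,1.1371,0.2158,0.1878,0.4334,,,,


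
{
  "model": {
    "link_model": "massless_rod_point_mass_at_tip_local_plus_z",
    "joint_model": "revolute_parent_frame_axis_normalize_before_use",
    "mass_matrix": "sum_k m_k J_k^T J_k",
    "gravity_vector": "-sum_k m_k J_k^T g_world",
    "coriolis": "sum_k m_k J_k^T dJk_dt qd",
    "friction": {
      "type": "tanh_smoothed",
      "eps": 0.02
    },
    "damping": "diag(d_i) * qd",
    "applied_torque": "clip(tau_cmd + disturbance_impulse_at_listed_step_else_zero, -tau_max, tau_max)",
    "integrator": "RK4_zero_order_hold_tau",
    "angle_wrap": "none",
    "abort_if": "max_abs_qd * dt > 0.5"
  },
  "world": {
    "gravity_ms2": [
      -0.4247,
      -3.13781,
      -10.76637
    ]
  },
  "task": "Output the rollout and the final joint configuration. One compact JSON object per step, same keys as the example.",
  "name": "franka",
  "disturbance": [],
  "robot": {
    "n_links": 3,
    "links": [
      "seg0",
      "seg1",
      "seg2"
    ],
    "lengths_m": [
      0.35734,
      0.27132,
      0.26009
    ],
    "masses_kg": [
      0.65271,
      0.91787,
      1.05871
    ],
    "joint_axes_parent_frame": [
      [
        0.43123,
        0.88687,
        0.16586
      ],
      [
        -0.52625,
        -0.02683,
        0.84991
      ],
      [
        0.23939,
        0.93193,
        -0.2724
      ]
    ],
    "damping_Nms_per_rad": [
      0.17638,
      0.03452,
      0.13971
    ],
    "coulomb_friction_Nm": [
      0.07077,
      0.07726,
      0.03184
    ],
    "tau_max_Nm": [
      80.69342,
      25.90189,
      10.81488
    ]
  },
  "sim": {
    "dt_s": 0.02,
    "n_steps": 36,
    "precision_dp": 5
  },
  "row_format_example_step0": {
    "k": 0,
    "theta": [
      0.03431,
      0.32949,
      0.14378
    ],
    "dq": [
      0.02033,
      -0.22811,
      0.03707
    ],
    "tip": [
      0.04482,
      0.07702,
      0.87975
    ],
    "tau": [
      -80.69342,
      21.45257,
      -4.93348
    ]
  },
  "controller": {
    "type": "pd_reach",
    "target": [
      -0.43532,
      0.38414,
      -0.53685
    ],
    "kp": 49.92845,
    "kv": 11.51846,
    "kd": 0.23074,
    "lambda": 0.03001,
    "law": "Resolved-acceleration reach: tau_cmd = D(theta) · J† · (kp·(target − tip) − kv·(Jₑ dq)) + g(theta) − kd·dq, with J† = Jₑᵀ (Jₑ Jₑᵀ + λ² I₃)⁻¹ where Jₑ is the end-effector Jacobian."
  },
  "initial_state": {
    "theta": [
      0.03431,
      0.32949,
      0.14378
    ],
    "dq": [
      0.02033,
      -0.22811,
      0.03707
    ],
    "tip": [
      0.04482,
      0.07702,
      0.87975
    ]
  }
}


{"k":1,"theta":[0.01204,0.32493,0.19949],"dq":[-2.22897,-0.17255,5.45922],"tip":[0.04195,0.08341,0.87797],"tau":[-80.69342,21.63743,-4.868]}
{"k":2,"theta":[-0.05428,0.3254,0.3597],"dq":[-4.37753,0.30213,10.43772],"tip":[0.03059,0.10426,0.86925],"tau":[-80.69342,17.92325,-3.41643]}
{"k":3,"theta":[-0.1652,0.33309,0.62068],"dq":[-6.60705,0.68992,15.22284],"tip":[0.0085,0.13401,0.8453],"tau":[-64.43979,9.56043,-1.34634]}
{"k":4,"theta":[-0.31269,0.35176,0.94664],"dq":[-8.06071,1.27997,16.92597],"tip":[-0.02841,0.16411,0.79925],"tau":[-16.62049,3.90975,0.27748]}
{"k":5,"theta":[-0.47259,0.38901,1.26089],"dq":[-7.99317,2.32715,14.55289],"tip":[-0.07854,0.19197,0.73657],"tau":[5.286,0.92777,1.17118]}
{"k":6,"theta":[-0.62908,0.44231,1.52428],"dq":[-7.7181,2.91428,11.90521],"tip":[-0.13355,0.21894,0.66702],"tau":[14.88896,-0.51876,1.20059]}
{"k":7,"theta":[-0.78074,0.5026,1.73758],"dq":[-7.48914,3.04247,9.51915],"tip":[-0.18768,0.24481,0.5952],"tau":[19.03445,-1.19905,0.90296]}
{"k":8,"theta":[-0.92885,0.56082,1.9058],"dq":[-7.34794,2.7088,7.36988],"tip":[-0.23803,0.26911,0.52322],"tau":[20.6504,-1.4363,0.58187]}
{"k":9,"theta":[-1.07505,0.60781,2.03299],"dq":[-7.28692,1.92467,5.39431],"tip":[-0.28344,0.29147,0.45202],"tau":[21.18716,-1.39655,0.3559]}
{"k":10,"theta":[-1.22055,0.63549,2.12232],"dq":[-7.26825,0.79599,3.57175],"tip":[-0.32358,0.31174,0.38185],"tau":[21.44759,-1.204,0.24835]}
{"k":11,"theta":[-1.3656,0.639,2.17706],"dq":[-7.23026,-0.44971,1.93533],"tip":[-0.35836,0.32985,0.31257],"tau":[21.85808,-0.97437,0.2383]}
{"k":12,"theta":[-1.50908,0.61911,2.2017],"dq":[-7.10886,-1.52583,0.55446],"tip":[-0.38756,0.34579,0.24395],"tau":[22.57394,-0.81635,0.29093]}
{"k":13,"theta":[-1.6491,0.58024,2.20127],"dq":[-6.88125,-2.33153,-0.57085],"tip":[-0.41104,0.3595,0.17603],"tau":[23.56199,-0.70362,0.38609]}
{"k":14,"theta":[-1.78344,0.52837,2.18081],"dq":[-6.54377,-2.82839,-1.45807],"tip":[-0.42887,0.3709,0.10922],"tau":[24.69067,-0.62344,0.53323]}
{"k":15,"theta":[-1.91005,0.46937,2.14476],"dq":[-6.11165,-3.05285,-2.1366],"tip":[-0.44139,0.38006,0.04411],"tau":[25.8037,-0.55155,0.74762]}
{"k":16,"theta":[-2.02728,0.40808,2.09708],"dq":[-5.60891,-3.06694,-2.6261],"tip":[-0.44912,0.38709,-0.01861],"tau":[26.7591,-0.46904,1.02723]}
{"k":17,"theta":[-2.13398,0.34804,2.04136],"dq":[-5.06285,-2.93776,-2.94683],"tip":[-0.45271,0.39216,-0.07826],"tau":[27.44481,-0.36521,1.35575]}
{"k":18,"theta":[-2.22958,0.29151,1.98075],"dq":[-4.49984,-2.72304,-3.11957],"tip":[-0.45284,0.39548,-0.13428],"tau":[27.78712,-0.23722,1.70458]}
{"k":19,"theta":[-2.31396,0.23972,1.91797],"dq":[-3.94288,-2.46675,-3.16671],"tip":[-0.45024,0.39726,-0.18618],"tau":[27.75504,-0.08773,2.0407]}
{"k":20,"theta":[-2.38744,0.19319,1.85527],"dq":[-3.41012,-2.19931,-3.11231],"tip":[-0.4456,0.39772,-0.23361],"tau":[27.35839,0.07758,2.3352]}
{"k":21,"theta":[-2.45064,0.15191,1.79444],"dq":[-2.91429,-1.93995,-2.98103],"tip":[-0.43961,0.39714,-0.27634],"tau":[26.63951,0.25196,2.56889]}
{"k":22,"theta":[-2.50436,0.11563,1.73677],"dq":[-2.46295,-1.69951,-2.79659],"tip":[-0.43287,0.39576,-0.31434],"tau":[25.66137,0.42889,2.73385]}
{"k":23,"theta":[-2.54955,0.0839,1.6831],"dq":[-2.05932,-1.48308,-2.5803],"tip":[-0.42591,0.39382,-0.3477],"tau":[24.4957,0.60275,2.83196]}
{"k":24,"theta":[-2.58715,0.05623,1.63389],"dq":[-1.70337,-1.29212,-2.35005],"tip":[-0.41916,0.39156,-0.37664],"tau":[23.21345,0.76914,2.87174]}
{"k":25,"theta":[-2.61809,0.03212,1.58928],"dq":[-1.39292,-1.12588,-2.1198],"tip":[-0.41294,0.38916,-0.4015],"tau":[21.87832,0.9249,2.86511]}
{"k":26,"theta":[-2.64324,0.01109,1.54917],"dq":[-1.12458,-0.98249,-1.8996],"tip":[-0.40746,0.38677,-0.42264],"tau":[20.54339,1.06795,2.82471]}
{"k":27,"theta":[-2.66342,-0.00729,1.51328],"dq":[-0.89437,-0.85952,-1.69597],"tip":[-0.40285,0.38451,-0.44047],"tau":[19.24996,1.19718,2.76215]}
{"k":28,"theta":[-2.67934,-0.02339,1.48126],"dq":[-0.69821,-0.75439,-1.51241],"tip":[-0.39916,0.38246,-0.4554],"tau":[18.02798,1.31221,2.6871]}
{"k":29,"theta":[-2.69164,-0.03755,1.45269],"dq":[-0.53216,-0.66461,-1.35015],"tip":[-0.39637,0.38065,-0.46781],"tau":[16.89738,1.41321,2.60703]}
{"k":30,"theta":[-2.70088,-0.05005,1.42715],"dq":[-0.39258,-0.58788,-1.20877],"tip":[-0.39445,0.37911,-0.47807],"tau":[15.86972,1.50078,2.5273]}
{"k":31,"theta":[-2.70757,-0.06113,1.40423],"dq":[-0.27611,-0.52214,-1.08683],"tip":[-0.3933,0.37784,-0.48649],"tau":[14.94998,1.57576,2.4515]}
{"k":32,"theta":[-2.71212,-0.07099,1.38357],"dq":[-0.17978,-0.46562,-0.98227],"tip":[-0.39285,0.37684,-0.49337],"tau":[14.13818,1.6392,2.38181]}
{"k":33,"theta":[-2.71493,-0.07981,1.36485],"dq":[-0.10088,-0.4168,-0.89283],"tip":[-0.393,0.37609,-0.49896],"tau":[13.43077,1.6922,2.31938]}
{"k":34,"theta":[-2.71631,-0.08771,1.34779],"dq":[-0.03705,-0.37441,-0.81622],"tip":[-0.39364,0.37556,-0.50348],"tau":[12.82194,1.7359,2.2646]}
{"k":35,"theta":[-2.71654,-0.09482,1.33215],"dq":[0.01291,-0.33746,-0.74888],"tip":[-0.39467,0.37522,-0.50711],"tau":[12.31379,1.77143,2.21711]}
{"k":36,"theta":[-2.71591,-0.10124,1.3178],"dq":[0.04997,-0.30519,-0.68765],"tip":[-0.39601,0.37503,-0.51002]}
{"summary": "final theta (rad): -2.71591 -0.10124 1.31780"}
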